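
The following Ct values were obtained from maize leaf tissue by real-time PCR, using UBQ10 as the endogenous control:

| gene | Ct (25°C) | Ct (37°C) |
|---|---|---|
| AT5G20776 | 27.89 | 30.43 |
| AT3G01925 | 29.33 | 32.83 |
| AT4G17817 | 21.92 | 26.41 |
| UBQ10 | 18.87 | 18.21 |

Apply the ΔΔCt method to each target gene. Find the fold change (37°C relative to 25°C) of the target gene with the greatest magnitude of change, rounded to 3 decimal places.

0.028

AT5G20776: ΔΔCt = (30.43−18.21) − (27.89−18.87) = 12.22 − 9.02 = 3.20; fold change = 2^-3.20 = 0.109
AT3G01925: ΔΔCt = (32.83−18.21) − (29.33−18.87) = 14.62 − 10.46 = 4.16; fold change = 2^-4.16 = 0.056
AT4G17817: ΔΔCt = (26.41−18.21) − (21.92−18.87) = 8.20 − 3.05 = 5.15; fold change = 2^-5.15 = 0.028
AT4G17817 has the largest |ΔΔCt| = 5.15.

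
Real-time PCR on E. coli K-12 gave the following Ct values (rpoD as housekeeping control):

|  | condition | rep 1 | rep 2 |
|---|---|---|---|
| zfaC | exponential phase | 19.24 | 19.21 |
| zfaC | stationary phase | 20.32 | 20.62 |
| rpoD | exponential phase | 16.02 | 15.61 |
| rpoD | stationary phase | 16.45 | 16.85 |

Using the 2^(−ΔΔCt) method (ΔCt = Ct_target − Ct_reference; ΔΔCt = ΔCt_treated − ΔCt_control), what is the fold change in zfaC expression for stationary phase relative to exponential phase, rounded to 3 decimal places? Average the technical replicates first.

0.753

Mean Ct: zfaC exponential phase 19.225; zfaC stationary phase 20.470; rpoD exponential phase 15.815; rpoD stationary phase 16.650
ΔCt(exponential phase) = 19.225 − 15.815 = 3.410
ΔCt(stationary phase) = 20.470 − 16.650 = 3.820
ΔΔCt = 3.820 − 3.410 = 0.410
Fold change = 2^(−0.410) = 0.7526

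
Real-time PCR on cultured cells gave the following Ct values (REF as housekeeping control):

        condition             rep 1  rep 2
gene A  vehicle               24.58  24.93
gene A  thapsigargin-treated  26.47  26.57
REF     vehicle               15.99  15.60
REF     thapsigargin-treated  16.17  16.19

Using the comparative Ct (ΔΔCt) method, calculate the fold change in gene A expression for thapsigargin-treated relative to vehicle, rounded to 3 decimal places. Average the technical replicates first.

0.384

Mean Ct: gene A vehicle 24.755; gene A thapsigargin-treated 26.520; REF vehicle 15.795; REF thapsigargin-treated 16.180
ΔCt(vehicle) = 24.755 − 15.795 = 8.960
ΔCt(thapsigargin-treated) = 26.520 − 16.180 = 10.340
ΔΔCt = 10.340 − 8.960 = 1.380
Fold change = 2^(−1.380) = 0.3842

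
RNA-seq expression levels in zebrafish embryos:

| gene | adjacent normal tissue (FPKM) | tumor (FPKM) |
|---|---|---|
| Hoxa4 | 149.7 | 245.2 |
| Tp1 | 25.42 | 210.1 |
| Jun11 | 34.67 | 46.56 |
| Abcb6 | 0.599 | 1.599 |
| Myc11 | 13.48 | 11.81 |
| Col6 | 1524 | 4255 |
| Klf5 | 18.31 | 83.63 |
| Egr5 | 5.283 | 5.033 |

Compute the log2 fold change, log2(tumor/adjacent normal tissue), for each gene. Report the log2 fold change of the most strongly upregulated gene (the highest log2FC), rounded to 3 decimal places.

3.047

log2(245.2/149.7) = 0.712  (Hoxa4)
log2(210.1/25.42) = 3.047  (Tp1)
log2(46.56/34.67) = 0.425  (Jun11)
log2(1.599/0.599) = 1.417  (Abcb6)
log2(11.81/13.48) = -0.191  (Myc11)
log2(4255/1524) = 1.481  (Col6)
log2(83.63/18.31) = 2.191  (Klf5)
log2(5.033/5.283) = -0.070  (Egr5)
Tp1 is most strongly upregulated.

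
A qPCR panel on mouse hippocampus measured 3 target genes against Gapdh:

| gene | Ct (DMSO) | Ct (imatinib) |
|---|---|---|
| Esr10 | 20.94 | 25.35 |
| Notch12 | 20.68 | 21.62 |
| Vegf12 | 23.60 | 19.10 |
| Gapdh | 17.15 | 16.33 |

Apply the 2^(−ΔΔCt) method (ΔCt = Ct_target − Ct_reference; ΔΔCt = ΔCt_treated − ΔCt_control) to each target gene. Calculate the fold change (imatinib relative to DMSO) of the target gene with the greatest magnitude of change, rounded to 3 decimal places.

0.027

Esr10: ΔΔCt = (25.35−16.33) − (20.94−17.15) = 9.02 − 3.79 = 5.23; fold change = 2^-5.23 = 0.027
Notch12: ΔΔCt = (21.62−16.33) − (20.68−17.15) = 5.29 − 3.53 = 1.76; fold change = 2^-1.76 = 0.295
Vegf12: ΔΔCt = (19.10−16.33) − (23.60−17.15) = 2.77 − 6.45 = -3.68; fold change = 2^3.68 = 12.817
Esr10 has the largest |ΔΔCt| = 5.23.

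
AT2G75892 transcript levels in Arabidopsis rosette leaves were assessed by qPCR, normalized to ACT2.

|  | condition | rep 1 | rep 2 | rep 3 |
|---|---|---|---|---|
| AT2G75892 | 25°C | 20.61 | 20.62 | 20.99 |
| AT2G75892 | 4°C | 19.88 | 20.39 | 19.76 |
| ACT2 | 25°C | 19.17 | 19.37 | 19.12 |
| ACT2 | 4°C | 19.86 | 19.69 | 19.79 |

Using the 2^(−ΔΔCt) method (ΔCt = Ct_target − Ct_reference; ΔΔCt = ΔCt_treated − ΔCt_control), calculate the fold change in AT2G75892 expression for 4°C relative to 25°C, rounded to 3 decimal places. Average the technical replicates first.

2.445

Mean Ct: AT2G75892 25°C 20.740; AT2G75892 4°C 20.010; ACT2 25°C 19.220; ACT2 4°C 19.780
ΔCt(25°C) = 20.740 − 19.220 = 1.520
ΔCt(4°C) = 20.010 − 19.780 = 0.230
ΔΔCt = 0.230 − 1.520 = -1.290
Fold change = 2^(−(-1.290)) = 2^1.290 = 2.4453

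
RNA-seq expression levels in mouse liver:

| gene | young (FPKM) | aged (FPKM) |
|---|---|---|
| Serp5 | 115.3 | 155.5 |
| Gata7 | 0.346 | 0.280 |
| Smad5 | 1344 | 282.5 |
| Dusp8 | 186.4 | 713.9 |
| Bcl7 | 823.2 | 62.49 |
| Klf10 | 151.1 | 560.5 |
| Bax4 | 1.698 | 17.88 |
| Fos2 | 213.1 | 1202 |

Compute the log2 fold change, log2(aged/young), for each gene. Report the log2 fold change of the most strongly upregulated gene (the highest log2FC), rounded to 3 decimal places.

log2(155.5/115.3) = 0.432  (Serp5)
log2(0.280/0.346) = -0.305  (Gata7)
log2(282.5/1344) = -2.250  (Smad5)
log2(713.9/186.4) = 1.937  (Dusp8)
log2(62.49/823.2) = -3.720  (Bcl7)
log2(560.5/151.1) = 1.891  (Klf10)
log2(17.88/1.698) = 3.396  (Bax4)
log2(1202/213.1) = 2.496  (Fos2)
Bax4 is most strongly upregulated.

3.396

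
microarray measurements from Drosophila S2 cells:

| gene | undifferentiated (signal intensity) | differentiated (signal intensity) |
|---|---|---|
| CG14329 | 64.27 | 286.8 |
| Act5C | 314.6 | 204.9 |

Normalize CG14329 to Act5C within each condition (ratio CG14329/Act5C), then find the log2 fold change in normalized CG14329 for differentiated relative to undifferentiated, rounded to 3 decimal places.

CG14329/Act5C (undifferentiated) = 64.27 / 314.6 = 0.20429
CG14329/Act5C (differentiated) = 286.8 / 204.9 = 1.3997
Fold change = 1.3997 / 0.20429 = 6.8515
log2(6.8515) = 2.7764

2.776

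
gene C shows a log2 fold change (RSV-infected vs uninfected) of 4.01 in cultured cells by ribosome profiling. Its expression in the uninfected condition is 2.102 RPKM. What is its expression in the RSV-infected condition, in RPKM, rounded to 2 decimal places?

Fold change = 2^(4.01) = 16.1113
RSV-infected expression = 2.102 × 16.1113 = 33.87

33.87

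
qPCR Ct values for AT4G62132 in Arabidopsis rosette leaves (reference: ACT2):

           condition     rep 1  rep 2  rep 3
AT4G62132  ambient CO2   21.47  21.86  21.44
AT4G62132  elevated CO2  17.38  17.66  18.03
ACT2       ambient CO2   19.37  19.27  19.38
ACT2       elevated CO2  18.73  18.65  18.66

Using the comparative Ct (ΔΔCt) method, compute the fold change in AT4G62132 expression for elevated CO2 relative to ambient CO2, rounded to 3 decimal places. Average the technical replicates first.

9.448

Mean Ct: AT4G62132 ambient CO2 21.590; AT4G62132 elevated CO2 17.690; ACT2 ambient CO2 19.340; ACT2 elevated CO2 18.680
ΔCt(ambient CO2) = 21.590 − 19.340 = 2.250
ΔCt(elevated CO2) = 17.690 − 18.680 = -0.990
ΔΔCt = -0.990 − 2.250 = -3.240
Fold change = 2^(−(-3.240)) = 2^3.240 = 9.4479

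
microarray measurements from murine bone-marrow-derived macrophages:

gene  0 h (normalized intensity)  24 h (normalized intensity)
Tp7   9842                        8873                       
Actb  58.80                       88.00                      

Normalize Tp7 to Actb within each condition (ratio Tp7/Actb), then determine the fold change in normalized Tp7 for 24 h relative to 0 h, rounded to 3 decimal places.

Tp7/Actb (0 h) = 9842 / 58.80 = 167.38
Tp7/Actb (24 h) = 8873 / 88.00 = 100.83
Fold change = 100.83 / 167.38 = 0.6024

0.602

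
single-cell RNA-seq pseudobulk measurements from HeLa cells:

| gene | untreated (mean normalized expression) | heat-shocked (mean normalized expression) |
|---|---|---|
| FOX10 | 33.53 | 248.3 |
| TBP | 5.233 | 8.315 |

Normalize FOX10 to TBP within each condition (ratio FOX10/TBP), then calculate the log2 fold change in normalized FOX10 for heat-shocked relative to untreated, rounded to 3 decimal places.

FOX10/TBP (untreated) = 33.53 / 5.233 = 6.4074
FOX10/TBP (heat-shocked) = 248.3 / 8.315 = 29.862
Fold change = 29.862 / 6.4074 = 4.6605
log2(4.6605) = 2.2205

2.220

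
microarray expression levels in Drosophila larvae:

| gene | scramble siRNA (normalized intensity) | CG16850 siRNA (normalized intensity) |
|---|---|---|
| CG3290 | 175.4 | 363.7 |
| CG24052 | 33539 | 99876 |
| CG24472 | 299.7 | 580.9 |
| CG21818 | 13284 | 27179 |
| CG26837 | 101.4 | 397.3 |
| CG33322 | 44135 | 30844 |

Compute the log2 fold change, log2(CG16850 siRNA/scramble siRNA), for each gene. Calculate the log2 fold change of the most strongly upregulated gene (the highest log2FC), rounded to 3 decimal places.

1.970

log2(363.7/175.4) = 1.052  (CG3290)
log2(99876/33539) = 1.574  (CG24052)
log2(580.9/299.7) = 0.955  (CG24472)
log2(27179/13284) = 1.033  (CG21818)
log2(397.3/101.4) = 1.970  (CG26837)
log2(30844/44135) = -0.517  (CG33322)
CG26837 is most strongly upregulated.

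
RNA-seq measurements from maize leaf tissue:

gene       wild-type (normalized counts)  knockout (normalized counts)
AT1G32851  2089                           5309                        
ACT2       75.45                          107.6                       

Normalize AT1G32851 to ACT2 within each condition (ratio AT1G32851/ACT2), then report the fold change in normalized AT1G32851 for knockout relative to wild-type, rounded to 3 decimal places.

AT1G32851/ACT2 (wild-type) = 2089 / 75.45 = 27.687
AT1G32851/ACT2 (knockout) = 5309 / 107.6 = 49.34
Fold change = 49.34 / 27.687 = 1.7821

1.782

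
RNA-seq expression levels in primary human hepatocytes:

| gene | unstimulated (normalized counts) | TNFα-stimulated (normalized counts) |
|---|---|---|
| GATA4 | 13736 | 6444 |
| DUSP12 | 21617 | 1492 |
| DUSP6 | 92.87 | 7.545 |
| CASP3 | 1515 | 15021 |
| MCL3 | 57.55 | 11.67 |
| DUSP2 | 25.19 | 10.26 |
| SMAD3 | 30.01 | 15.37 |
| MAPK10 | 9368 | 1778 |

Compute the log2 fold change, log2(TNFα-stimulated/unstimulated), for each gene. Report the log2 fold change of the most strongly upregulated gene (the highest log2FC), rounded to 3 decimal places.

log2(6444/13736) = -1.092  (GATA4)
log2(1492/21617) = -3.857  (DUSP12)
log2(7.545/92.87) = -3.622  (DUSP6)
log2(15021/1515) = 3.310  (CASP3)
log2(11.67/57.55) = -2.302  (MCL3)
log2(10.26/25.19) = -1.296  (DUSP2)
log2(15.37/30.01) = -0.965  (SMAD3)
log2(1778/9368) = -2.397  (MAPK10)
CASP3 is most strongly upregulated.

3.310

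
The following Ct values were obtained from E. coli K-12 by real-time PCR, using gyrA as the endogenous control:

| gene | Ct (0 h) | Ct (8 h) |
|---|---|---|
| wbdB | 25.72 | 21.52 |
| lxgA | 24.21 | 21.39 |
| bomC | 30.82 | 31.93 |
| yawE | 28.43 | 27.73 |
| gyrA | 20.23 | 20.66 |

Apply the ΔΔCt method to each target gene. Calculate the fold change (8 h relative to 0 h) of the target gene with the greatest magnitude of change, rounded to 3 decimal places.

24.761

wbdB: ΔΔCt = (21.52−20.66) − (25.72−20.23) = 0.86 − 5.49 = -4.63; fold change = 2^4.63 = 24.761
lxgA: ΔΔCt = (21.39−20.66) − (24.21−20.23) = 0.73 − 3.98 = -3.25; fold change = 2^3.25 = 9.514
bomC: ΔΔCt = (31.93−20.66) − (30.82−20.23) = 11.27 − 10.59 = 0.68; fold change = 2^-0.68 = 0.624
yawE: ΔΔCt = (27.73−20.66) − (28.43−20.23) = 7.07 − 8.20 = -1.13; fold change = 2^1.13 = 2.189
wbdB has the largest |ΔΔCt| = 4.63.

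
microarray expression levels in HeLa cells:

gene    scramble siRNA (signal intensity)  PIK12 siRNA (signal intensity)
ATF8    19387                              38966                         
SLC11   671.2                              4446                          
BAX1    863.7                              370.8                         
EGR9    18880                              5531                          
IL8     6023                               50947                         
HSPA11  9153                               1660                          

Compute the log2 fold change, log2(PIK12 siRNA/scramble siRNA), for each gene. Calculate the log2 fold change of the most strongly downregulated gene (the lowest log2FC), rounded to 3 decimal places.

-2.463

log2(38966/19387) = 1.007  (ATF8)
log2(4446/671.2) = 2.728  (SLC11)
log2(370.8/863.7) = -1.220  (BAX1)
log2(5531/18880) = -1.771  (EGR9)
log2(50947/6023) = 3.080  (IL8)
log2(1660/9153) = -2.463  (HSPA11)
HSPA11 is most strongly downregulated.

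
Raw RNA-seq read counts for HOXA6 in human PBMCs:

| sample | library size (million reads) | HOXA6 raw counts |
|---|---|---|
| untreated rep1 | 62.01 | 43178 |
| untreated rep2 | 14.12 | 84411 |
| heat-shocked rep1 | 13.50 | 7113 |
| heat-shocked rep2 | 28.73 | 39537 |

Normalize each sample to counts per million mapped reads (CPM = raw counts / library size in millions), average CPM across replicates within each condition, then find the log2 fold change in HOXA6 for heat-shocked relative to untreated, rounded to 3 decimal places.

CPM(untreated rep1) = 43178 / 62.01 = 696.3070
CPM(untreated rep2) = 84411 / 14.12 = 5978.1161
CPM(heat-shocked rep1) = 7113 / 13.50 = 526.8889
CPM(heat-shocked rep2) = 39537 / 28.73 = 1376.1573
mean CPM(untreated) = 3337.2116; mean CPM(heat-shocked) = 951.5231
Fold change = 951.5231 / 3337.2116 = 0.28513
log2(0.28513) = -1.8103

-1.810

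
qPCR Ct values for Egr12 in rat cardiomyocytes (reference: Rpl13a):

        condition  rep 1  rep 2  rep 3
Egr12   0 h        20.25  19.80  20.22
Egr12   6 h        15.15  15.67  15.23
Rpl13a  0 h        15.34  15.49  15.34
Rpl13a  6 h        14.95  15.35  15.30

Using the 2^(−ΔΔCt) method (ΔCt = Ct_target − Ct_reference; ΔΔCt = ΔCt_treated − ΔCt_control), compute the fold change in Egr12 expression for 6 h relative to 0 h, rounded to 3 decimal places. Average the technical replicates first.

23.425

Mean Ct: Egr12 0 h 20.090; Egr12 6 h 15.350; Rpl13a 0 h 15.390; Rpl13a 6 h 15.200
ΔCt(0 h) = 20.090 − 15.390 = 4.700
ΔCt(6 h) = 15.350 − 15.200 = 0.150
ΔΔCt = 0.150 − 4.700 = -4.550
Fold change = 2^(−(-4.550)) = 2^4.550 = 23.4254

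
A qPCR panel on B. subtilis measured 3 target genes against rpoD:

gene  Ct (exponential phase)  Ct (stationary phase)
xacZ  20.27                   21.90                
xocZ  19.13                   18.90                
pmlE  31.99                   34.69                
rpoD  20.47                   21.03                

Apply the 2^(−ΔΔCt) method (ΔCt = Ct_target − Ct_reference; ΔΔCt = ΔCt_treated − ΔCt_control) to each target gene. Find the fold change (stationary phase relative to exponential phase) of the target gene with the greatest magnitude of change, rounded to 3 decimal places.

xacZ: ΔΔCt = (21.90−21.03) − (20.27−20.47) = 0.87 − (-0.20) = 1.07; fold change = 2^-1.07 = 0.476
xocZ: ΔΔCt = (18.90−21.03) − (19.13−20.47) = -2.13 − (-1.34) = -0.79; fold change = 2^0.79 = 1.729
pmlE: ΔΔCt = (34.69−21.03) − (31.99−20.47) = 13.66 − 11.52 = 2.14; fold change = 2^-2.14 = 0.227
pmlE has the largest |ΔΔCt| = 2.14.

0.227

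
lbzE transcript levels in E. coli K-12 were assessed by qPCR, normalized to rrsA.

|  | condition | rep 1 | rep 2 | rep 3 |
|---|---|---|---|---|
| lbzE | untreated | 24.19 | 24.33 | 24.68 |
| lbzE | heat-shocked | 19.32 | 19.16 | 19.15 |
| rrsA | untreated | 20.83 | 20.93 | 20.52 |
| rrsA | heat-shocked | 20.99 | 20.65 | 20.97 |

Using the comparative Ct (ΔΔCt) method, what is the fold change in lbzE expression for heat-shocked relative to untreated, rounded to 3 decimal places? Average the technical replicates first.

Mean Ct: lbzE untreated 24.400; lbzE heat-shocked 19.210; rrsA untreated 20.760; rrsA heat-shocked 20.870
ΔCt(untreated) = 24.400 − 20.760 = 3.640
ΔCt(heat-shocked) = 19.210 − 20.870 = -1.660
ΔΔCt = -1.660 − 3.640 = -5.300
Fold change = 2^(−(-5.300)) = 2^5.300 = 39.3966

39.397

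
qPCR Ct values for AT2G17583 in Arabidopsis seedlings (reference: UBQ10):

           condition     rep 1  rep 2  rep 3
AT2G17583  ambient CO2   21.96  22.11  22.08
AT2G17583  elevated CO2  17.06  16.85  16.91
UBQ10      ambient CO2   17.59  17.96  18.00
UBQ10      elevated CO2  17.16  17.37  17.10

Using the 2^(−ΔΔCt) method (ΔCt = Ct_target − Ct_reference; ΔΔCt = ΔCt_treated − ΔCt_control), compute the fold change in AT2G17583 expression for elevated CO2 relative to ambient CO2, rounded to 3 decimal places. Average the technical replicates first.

Mean Ct: AT2G17583 ambient CO2 22.050; AT2G17583 elevated CO2 16.940; UBQ10 ambient CO2 17.850; UBQ10 elevated CO2 17.210
ΔCt(ambient CO2) = 22.050 − 17.850 = 4.200
ΔCt(elevated CO2) = 16.940 − 17.210 = -0.270
ΔΔCt = -0.270 − 4.200 = -4.470
Fold change = 2^(−(-4.470)) = 2^4.470 = 22.1618

22.162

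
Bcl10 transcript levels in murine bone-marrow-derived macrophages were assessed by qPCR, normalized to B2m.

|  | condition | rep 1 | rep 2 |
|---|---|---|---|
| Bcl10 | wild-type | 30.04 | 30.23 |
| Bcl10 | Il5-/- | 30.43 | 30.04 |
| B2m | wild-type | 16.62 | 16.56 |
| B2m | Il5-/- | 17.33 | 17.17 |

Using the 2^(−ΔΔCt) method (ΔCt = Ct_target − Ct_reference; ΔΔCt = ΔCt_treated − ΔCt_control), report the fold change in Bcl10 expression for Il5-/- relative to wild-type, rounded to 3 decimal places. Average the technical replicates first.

Mean Ct: Bcl10 wild-type 30.135; Bcl10 Il5-/- 30.235; B2m wild-type 16.590; B2m Il5-/- 17.250
ΔCt(wild-type) = 30.135 − 16.590 = 13.545
ΔCt(Il5-/-) = 30.235 − 17.250 = 12.985
ΔΔCt = 12.985 − 13.545 = -0.560
Fold change = 2^(−(-0.560)) = 2^0.560 = 1.4743

1.474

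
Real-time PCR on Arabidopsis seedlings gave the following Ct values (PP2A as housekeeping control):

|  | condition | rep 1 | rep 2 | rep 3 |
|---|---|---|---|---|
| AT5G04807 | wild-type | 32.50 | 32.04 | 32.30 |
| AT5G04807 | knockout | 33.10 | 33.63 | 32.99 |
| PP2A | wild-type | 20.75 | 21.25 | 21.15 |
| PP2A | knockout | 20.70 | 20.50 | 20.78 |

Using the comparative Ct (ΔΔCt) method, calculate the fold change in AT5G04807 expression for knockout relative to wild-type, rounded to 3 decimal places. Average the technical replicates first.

Mean Ct: AT5G04807 wild-type 32.280; AT5G04807 knockout 33.240; PP2A wild-type 21.050; PP2A knockout 20.660
ΔCt(wild-type) = 32.280 − 21.050 = 11.230
ΔCt(knockout) = 33.240 − 20.660 = 12.580
ΔΔCt = 12.580 − 11.230 = 1.350
Fold change = 2^(−1.350) = 0.3923

0.392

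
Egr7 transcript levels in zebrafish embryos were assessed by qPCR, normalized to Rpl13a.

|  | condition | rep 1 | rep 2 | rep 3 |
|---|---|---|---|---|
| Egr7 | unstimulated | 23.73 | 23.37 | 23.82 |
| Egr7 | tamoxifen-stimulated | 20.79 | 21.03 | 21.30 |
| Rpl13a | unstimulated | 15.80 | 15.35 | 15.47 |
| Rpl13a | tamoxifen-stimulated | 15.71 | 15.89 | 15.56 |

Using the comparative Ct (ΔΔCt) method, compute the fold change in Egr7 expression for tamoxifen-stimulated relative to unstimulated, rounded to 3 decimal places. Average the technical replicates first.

Mean Ct: Egr7 unstimulated 23.640; Egr7 tamoxifen-stimulated 21.040; Rpl13a unstimulated 15.540; Rpl13a tamoxifen-stimulated 15.720
ΔCt(unstimulated) = 23.640 − 15.540 = 8.100
ΔCt(tamoxifen-stimulated) = 21.040 − 15.720 = 5.320
ΔΔCt = 5.320 − 8.100 = -2.780
Fold change = 2^(−(-2.780)) = 2^2.780 = 6.8685

6.869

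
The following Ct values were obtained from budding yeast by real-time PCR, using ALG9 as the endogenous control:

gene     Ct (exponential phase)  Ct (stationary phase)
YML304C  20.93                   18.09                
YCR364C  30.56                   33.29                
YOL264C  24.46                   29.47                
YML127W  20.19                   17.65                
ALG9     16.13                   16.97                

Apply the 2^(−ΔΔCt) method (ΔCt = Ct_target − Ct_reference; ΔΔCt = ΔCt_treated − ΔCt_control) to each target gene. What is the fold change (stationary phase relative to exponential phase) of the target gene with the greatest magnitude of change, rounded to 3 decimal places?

YML304C: ΔΔCt = (18.09−16.97) − (20.93−16.13) = 1.12 − 4.80 = -3.68; fold change = 2^3.68 = 12.817
YCR364C: ΔΔCt = (33.29−16.97) − (30.56−16.13) = 16.32 − 14.43 = 1.89; fold change = 2^-1.89 = 0.270
YOL264C: ΔΔCt = (29.47−16.97) − (24.46−16.13) = 12.50 − 8.33 = 4.17; fold change = 2^-4.17 = 0.056
YML127W: ΔΔCt = (17.65−16.97) − (20.19−16.13) = 0.68 − 4.06 = -3.38; fold change = 2^3.38 = 10.411
YOL264C has the largest |ΔΔCt| = 4.17.

0.056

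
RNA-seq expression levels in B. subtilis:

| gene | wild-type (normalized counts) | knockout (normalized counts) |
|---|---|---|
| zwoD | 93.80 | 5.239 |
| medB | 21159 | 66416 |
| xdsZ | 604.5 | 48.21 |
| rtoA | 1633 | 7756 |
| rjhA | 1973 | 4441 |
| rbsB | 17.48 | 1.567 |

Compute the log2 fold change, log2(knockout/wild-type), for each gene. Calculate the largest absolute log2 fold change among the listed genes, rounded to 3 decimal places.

log2(5.239/93.80) = -4.162  (zwoD)
log2(66416/21159) = 1.650  (medB)
log2(48.21/604.5) = -3.648  (xdsZ)
log2(7756/1633) = 2.248  (rtoA)
log2(4441/1973) = 1.170  (rjhA)
log2(1.567/17.48) = -3.480  (rbsB)
The largest magnitude belongs to zwoD.

4.162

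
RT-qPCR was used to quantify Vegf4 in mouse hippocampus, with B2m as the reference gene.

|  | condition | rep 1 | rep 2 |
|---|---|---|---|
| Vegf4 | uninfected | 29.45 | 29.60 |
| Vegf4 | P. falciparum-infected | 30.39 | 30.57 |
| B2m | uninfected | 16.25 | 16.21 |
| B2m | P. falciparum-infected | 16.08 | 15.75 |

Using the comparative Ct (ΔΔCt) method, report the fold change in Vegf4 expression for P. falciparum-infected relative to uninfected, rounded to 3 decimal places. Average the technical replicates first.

0.415

Mean Ct: Vegf4 uninfected 29.525; Vegf4 P. falciparum-infected 30.480; B2m uninfected 16.230; B2m P. falciparum-infected 15.915
ΔCt(uninfected) = 29.525 − 16.230 = 13.295
ΔCt(P. falciparum-infected) = 30.480 − 15.915 = 14.565
ΔΔCt = 14.565 − 13.295 = 1.270
Fold change = 2^(−1.270) = 0.4147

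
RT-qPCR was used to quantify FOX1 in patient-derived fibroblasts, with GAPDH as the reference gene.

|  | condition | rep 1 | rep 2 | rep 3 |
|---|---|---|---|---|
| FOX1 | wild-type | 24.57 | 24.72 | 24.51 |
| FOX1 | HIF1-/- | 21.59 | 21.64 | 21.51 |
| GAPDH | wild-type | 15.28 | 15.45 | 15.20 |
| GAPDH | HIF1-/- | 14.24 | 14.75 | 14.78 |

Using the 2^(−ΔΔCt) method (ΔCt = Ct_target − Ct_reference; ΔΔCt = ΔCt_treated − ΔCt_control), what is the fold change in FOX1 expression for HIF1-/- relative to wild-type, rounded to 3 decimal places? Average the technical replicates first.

Mean Ct: FOX1 wild-type 24.600; FOX1 HIF1-/- 21.580; GAPDH wild-type 15.310; GAPDH HIF1-/- 14.590
ΔCt(wild-type) = 24.600 − 15.310 = 9.290
ΔCt(HIF1-/-) = 21.580 − 14.590 = 6.990
ΔΔCt = 6.990 − 9.290 = -2.300
Fold change = 2^(−(-2.300)) = 2^2.300 = 4.9246

4.925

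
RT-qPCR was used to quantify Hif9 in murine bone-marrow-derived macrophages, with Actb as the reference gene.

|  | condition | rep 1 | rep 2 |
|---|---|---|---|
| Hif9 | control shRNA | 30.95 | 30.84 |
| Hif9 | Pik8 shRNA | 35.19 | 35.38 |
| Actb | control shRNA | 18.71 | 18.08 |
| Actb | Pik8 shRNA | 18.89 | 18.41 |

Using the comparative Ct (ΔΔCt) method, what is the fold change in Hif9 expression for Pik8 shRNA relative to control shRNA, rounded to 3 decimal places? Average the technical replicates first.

0.057

Mean Ct: Hif9 control shRNA 30.895; Hif9 Pik8 shRNA 35.285; Actb control shRNA 18.395; Actb Pik8 shRNA 18.650
ΔCt(control shRNA) = 30.895 − 18.395 = 12.500
ΔCt(Pik8 shRNA) = 35.285 − 18.650 = 16.635
ΔΔCt = 16.635 − 12.500 = 4.135
Fold change = 2^(−4.135) = 0.0569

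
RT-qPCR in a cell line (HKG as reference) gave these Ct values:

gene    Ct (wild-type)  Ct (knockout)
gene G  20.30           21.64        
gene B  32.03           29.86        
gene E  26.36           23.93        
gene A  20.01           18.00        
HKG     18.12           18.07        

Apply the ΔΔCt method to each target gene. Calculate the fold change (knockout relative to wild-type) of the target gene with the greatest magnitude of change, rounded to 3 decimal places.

gene G: ΔΔCt = (21.64−18.07) − (20.30−18.12) = 3.57 − 2.18 = 1.39; fold change = 2^-1.39 = 0.382
gene B: ΔΔCt = (29.86−18.07) − (32.03−18.12) = 11.79 − 13.91 = -2.12; fold change = 2^2.12 = 4.347
gene E: ΔΔCt = (23.93−18.07) − (26.36−18.12) = 5.86 − 8.24 = -2.38; fold change = 2^2.38 = 5.205
gene A: ΔΔCt = (18.00−18.07) − (20.01−18.12) = -0.07 − 1.89 = -1.96; fold change = 2^1.96 = 3.891
gene E has the largest |ΔΔCt| = 2.38.

5.205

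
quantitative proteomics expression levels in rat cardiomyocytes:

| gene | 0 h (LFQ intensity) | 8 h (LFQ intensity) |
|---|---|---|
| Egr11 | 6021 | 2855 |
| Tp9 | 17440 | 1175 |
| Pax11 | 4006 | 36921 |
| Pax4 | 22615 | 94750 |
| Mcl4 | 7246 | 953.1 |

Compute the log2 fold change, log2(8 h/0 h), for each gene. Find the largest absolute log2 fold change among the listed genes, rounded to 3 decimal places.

3.892

log2(2855/6021) = -1.077  (Egr11)
log2(1175/17440) = -3.892  (Tp9)
log2(36921/4006) = 3.204  (Pax11)
log2(94750/22615) = 2.067  (Pax4)
log2(953.1/7246) = -2.926  (Mcl4)
The largest magnitude belongs to Tp9.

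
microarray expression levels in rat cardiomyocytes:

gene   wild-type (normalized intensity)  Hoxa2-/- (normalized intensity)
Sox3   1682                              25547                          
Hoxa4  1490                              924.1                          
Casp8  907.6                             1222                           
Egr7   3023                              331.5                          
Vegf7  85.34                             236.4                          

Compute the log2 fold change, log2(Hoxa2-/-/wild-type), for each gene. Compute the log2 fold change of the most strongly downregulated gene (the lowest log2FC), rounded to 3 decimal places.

log2(25547/1682) = 3.925  (Sox3)
log2(924.1/1490) = -0.689  (Hoxa4)
log2(1222/907.6) = 0.429  (Casp8)
log2(331.5/3023) = -3.189  (Egr7)
log2(236.4/85.34) = 1.470  (Vegf7)
Egr7 is most strongly downregulated.

-3.189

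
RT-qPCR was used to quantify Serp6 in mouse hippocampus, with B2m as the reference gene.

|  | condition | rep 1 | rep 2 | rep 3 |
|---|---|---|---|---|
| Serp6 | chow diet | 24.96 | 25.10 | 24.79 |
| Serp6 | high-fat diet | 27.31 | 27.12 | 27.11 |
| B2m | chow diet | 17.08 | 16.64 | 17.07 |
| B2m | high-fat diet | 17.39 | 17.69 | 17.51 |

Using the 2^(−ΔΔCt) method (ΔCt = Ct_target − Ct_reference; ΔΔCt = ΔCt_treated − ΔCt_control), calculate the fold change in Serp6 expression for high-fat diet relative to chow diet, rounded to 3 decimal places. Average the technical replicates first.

Mean Ct: Serp6 chow diet 24.950; Serp6 high-fat diet 27.180; B2m chow diet 16.930; B2m high-fat diet 17.530
ΔCt(chow diet) = 24.950 − 16.930 = 8.020
ΔCt(high-fat diet) = 27.180 − 17.530 = 9.650
ΔΔCt = 9.650 − 8.020 = 1.630
Fold change = 2^(−1.630) = 0.3231

0.323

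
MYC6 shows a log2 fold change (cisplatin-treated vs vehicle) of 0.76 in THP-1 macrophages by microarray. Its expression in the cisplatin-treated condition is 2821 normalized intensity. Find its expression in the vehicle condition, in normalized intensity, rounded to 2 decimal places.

Fold change = 2^(0.76) = 1.6935
vehicle expression = 2821 / 1.6935 = 1665.79

1665.79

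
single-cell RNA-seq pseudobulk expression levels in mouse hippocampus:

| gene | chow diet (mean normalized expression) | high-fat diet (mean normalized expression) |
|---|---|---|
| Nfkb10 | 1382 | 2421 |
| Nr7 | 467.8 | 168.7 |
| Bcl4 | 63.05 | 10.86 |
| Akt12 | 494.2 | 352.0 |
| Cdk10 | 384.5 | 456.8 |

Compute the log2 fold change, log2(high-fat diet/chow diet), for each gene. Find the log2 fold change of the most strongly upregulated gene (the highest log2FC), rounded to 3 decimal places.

0.809

log2(2421/1382) = 0.809  (Nfkb10)
log2(168.7/467.8) = -1.471  (Nr7)
log2(10.86/63.05) = -2.537  (Bcl4)
log2(352.0/494.2) = -0.490  (Akt12)
log2(456.8/384.5) = 0.249  (Cdk10)
Nfkb10 is most strongly upregulated.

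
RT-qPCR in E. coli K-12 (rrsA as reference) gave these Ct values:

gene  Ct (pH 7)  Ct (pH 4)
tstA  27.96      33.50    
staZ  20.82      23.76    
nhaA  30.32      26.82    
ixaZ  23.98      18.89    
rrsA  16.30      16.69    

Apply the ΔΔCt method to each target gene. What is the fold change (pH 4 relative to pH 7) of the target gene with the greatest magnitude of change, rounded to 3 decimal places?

44.632

tstA: ΔΔCt = (33.50−16.69) − (27.96−16.30) = 16.81 − 11.66 = 5.15; fold change = 2^-5.15 = 0.028
staZ: ΔΔCt = (23.76−16.69) − (20.82−16.30) = 7.07 − 4.52 = 2.55; fold change = 2^-2.55 = 0.171
nhaA: ΔΔCt = (26.82−16.69) − (30.32−16.30) = 10.13 − 14.02 = -3.89; fold change = 2^3.89 = 14.825
ixaZ: ΔΔCt = (18.89−16.69) − (23.98−16.30) = 2.20 − 7.68 = -5.48; fold change = 2^5.48 = 44.632
ixaZ has the largest |ΔΔCt| = 5.48.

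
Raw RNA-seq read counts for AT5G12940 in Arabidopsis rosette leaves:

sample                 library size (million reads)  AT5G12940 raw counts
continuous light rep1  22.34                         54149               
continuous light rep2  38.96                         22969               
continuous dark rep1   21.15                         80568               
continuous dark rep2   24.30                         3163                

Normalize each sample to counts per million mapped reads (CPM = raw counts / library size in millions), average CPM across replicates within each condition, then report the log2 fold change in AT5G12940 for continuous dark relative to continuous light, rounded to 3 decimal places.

0.387

CPM(continuous light rep1) = 54149 / 22.34 = 2423.8585
CPM(continuous light rep2) = 22969 / 38.96 = 589.5534
CPM(continuous dark rep1) = 80568 / 21.15 = 3809.3617
CPM(continuous dark rep2) = 3163 / 24.30 = 130.1646
mean CPM(continuous light) = 1506.7060; mean CPM(continuous dark) = 1969.7632
Fold change = 1969.7632 / 1506.7060 = 1.30733
log2(1.30733) = 0.3866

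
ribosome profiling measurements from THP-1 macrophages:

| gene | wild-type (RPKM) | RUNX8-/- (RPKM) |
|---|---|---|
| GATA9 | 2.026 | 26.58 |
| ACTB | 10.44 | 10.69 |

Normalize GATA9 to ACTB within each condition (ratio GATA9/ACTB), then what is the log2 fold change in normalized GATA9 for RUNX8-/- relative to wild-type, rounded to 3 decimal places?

3.679

GATA9/ACTB (wild-type) = 2.026 / 10.44 = 0.19406
GATA9/ACTB (RUNX8-/-) = 26.58 / 10.69 = 2.4864
Fold change = 2.4864 / 0.19406 = 12.8126
log2(12.8126) = 3.6795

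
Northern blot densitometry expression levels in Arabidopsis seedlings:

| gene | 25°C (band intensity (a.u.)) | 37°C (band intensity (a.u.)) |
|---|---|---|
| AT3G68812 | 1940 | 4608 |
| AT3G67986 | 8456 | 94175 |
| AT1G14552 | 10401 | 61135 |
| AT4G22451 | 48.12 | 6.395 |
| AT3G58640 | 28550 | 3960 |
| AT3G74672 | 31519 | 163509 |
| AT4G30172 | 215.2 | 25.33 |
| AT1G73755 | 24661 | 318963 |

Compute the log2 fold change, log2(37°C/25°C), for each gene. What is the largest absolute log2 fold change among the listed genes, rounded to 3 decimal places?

3.693

log2(4608/1940) = 1.248  (AT3G68812)
log2(94175/8456) = 3.477  (AT3G67986)
log2(61135/10401) = 2.555  (AT1G14552)
log2(6.395/48.12) = -2.912  (AT4G22451)
log2(3960/28550) = -2.850  (AT3G58640)
log2(163509/31519) = 2.375  (AT3G74672)
log2(25.33/215.2) = -3.087  (AT4G30172)
log2(318963/24661) = 3.693  (AT1G73755)
The largest magnitude belongs to AT1G73755.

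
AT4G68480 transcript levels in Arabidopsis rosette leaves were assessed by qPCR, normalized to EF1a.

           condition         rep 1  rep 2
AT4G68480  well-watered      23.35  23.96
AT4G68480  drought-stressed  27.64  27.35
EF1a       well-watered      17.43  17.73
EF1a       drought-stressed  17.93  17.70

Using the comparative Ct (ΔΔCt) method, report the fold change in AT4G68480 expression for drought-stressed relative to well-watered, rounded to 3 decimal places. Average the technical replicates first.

0.082

Mean Ct: AT4G68480 well-watered 23.655; AT4G68480 drought-stressed 27.495; EF1a well-watered 17.580; EF1a drought-stressed 17.815
ΔCt(well-watered) = 23.655 − 17.580 = 6.075
ΔCt(drought-stressed) = 27.495 − 17.815 = 9.680
ΔΔCt = 9.680 − 6.075 = 3.605
Fold change = 2^(−3.605) = 0.0822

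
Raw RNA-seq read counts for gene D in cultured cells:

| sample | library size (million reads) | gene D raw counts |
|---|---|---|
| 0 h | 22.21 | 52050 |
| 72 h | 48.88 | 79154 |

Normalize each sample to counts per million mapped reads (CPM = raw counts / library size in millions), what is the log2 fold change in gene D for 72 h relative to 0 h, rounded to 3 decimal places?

CPM(0 h) = 52050 / 22.21 = 2343.5389
CPM(72 h) = 79154 / 48.88 = 1619.3535
Fold change = 1619.3535 / 2343.5389 = 0.69099
log2(0.69099) = -0.5333

-0.533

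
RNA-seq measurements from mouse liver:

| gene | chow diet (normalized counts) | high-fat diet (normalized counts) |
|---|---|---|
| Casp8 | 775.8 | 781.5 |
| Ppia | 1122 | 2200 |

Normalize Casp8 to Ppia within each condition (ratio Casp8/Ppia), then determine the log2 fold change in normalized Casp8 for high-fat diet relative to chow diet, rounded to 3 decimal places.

Casp8/Ppia (chow diet) = 775.8 / 1122 = 0.69144
Casp8/Ppia (high-fat diet) = 781.5 / 2200 = 0.35523
Fold change = 0.35523 / 0.69144 = 0.5137
log2(0.5137) = -0.9609

-0.961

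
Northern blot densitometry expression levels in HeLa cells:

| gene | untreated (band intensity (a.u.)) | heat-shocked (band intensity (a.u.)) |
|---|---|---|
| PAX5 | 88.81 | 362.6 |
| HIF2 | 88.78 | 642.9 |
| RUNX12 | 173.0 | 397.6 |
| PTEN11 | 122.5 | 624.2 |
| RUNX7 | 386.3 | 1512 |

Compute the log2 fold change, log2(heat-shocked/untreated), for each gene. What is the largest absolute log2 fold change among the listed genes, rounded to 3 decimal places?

2.856

log2(362.6/88.81) = 2.030  (PAX5)
log2(642.9/88.78) = 2.856  (HIF2)
log2(397.6/173.0) = 1.201  (RUNX12)
log2(624.2/122.5) = 2.349  (PTEN11)
log2(1512/386.3) = 1.969  (RUNX7)
The largest magnitude belongs to HIF2.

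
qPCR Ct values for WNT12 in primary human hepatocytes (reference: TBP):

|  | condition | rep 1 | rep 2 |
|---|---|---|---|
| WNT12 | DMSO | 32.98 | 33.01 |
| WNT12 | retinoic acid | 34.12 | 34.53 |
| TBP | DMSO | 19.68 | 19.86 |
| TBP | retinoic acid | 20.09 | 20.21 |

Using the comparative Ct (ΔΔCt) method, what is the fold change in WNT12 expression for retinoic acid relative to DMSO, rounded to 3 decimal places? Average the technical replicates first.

0.518

Mean Ct: WNT12 DMSO 32.995; WNT12 retinoic acid 34.325; TBP DMSO 19.770; TBP retinoic acid 20.150
ΔCt(DMSO) = 32.995 − 19.770 = 13.225
ΔCt(retinoic acid) = 34.325 − 20.150 = 14.175
ΔΔCt = 14.175 − 13.225 = 0.950
Fold change = 2^(−0.950) = 0.5176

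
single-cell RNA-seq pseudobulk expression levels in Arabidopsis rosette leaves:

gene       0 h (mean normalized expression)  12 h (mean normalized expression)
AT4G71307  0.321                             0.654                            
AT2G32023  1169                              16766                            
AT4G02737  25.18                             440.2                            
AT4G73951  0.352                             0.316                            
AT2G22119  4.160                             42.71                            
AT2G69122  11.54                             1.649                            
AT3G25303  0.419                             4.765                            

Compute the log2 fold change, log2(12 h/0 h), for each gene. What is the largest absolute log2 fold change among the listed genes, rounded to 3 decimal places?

4.128

log2(0.654/0.321) = 1.027  (AT4G71307)
log2(16766/1169) = 3.842  (AT2G32023)
log2(440.2/25.18) = 4.128  (AT4G02737)
log2(0.316/0.352) = -0.156  (AT4G73951)
log2(42.71/4.160) = 3.360  (AT2G22119)
log2(1.649/11.54) = -2.807  (AT2G69122)
log2(4.765/0.419) = 3.507  (AT3G25303)
The largest magnitude belongs to AT4G02737.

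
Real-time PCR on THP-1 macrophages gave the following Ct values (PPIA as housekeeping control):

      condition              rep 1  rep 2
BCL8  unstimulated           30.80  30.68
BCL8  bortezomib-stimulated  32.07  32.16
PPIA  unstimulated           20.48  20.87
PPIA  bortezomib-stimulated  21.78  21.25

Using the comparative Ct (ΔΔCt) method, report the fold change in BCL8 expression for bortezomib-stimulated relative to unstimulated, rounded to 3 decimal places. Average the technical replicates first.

Mean Ct: BCL8 unstimulated 30.740; BCL8 bortezomib-stimulated 32.115; PPIA unstimulated 20.675; PPIA bortezomib-stimulated 21.515
ΔCt(unstimulated) = 30.740 − 20.675 = 10.065
ΔCt(bortezomib-stimulated) = 32.115 − 21.515 = 10.600
ΔΔCt = 10.600 − 10.065 = 0.535
Fold change = 2^(−0.535) = 0.6902

0.690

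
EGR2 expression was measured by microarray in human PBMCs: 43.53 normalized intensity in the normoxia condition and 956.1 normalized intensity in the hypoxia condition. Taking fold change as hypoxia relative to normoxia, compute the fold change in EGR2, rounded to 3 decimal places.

21.964

Fold change = 956.1 / 43.53 = 21.9642
EGR2 is upregulated.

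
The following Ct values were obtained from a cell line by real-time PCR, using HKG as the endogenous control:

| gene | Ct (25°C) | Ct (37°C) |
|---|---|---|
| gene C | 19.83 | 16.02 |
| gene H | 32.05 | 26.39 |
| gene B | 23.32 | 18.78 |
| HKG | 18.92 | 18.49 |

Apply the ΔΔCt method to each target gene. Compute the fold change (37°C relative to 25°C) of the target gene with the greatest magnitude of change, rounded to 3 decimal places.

37.531

gene C: ΔΔCt = (16.02−18.49) − (19.83−18.92) = -2.47 − 0.91 = -3.38; fold change = 2^3.38 = 10.411
gene H: ΔΔCt = (26.39−18.49) − (32.05−18.92) = 7.90 − 13.13 = -5.23; fold change = 2^5.23 = 37.531
gene B: ΔΔCt = (18.78−18.49) − (23.32−18.92) = 0.29 − 4.40 = -4.11; fold change = 2^4.11 = 17.268
gene H has the largest |ΔΔCt| = 5.23.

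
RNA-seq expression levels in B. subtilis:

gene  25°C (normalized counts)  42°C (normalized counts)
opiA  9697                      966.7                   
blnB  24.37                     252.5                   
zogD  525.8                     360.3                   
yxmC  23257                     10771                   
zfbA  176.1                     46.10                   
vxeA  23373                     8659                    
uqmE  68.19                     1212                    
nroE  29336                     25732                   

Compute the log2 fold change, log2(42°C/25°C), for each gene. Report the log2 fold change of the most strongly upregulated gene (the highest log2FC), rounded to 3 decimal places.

log2(966.7/9697) = -3.326  (opiA)
log2(252.5/24.37) = 3.373  (blnB)
log2(360.3/525.8) = -0.545  (zogD)
log2(10771/23257) = -1.111  (yxmC)
log2(46.10/176.1) = -1.934  (zfbA)
log2(8659/23373) = -1.433  (vxeA)
log2(1212/68.19) = 4.152  (uqmE)
log2(25732/29336) = -0.189  (nroE)
uqmE is most strongly upregulated.

4.152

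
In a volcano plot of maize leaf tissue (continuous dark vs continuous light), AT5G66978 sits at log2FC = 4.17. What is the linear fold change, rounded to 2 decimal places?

Fold change = 2^(4.17) = 18.001

18.00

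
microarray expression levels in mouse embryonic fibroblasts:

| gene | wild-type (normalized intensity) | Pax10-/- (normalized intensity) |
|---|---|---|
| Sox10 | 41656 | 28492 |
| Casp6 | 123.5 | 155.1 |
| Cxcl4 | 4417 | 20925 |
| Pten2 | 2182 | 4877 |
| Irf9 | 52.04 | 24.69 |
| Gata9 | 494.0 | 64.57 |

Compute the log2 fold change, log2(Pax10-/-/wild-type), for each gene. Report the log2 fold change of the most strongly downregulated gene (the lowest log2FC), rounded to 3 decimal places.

-2.936

log2(28492/41656) = -0.548  (Sox10)
log2(155.1/123.5) = 0.329  (Casp6)
log2(20925/4417) = 2.244  (Cxcl4)
log2(4877/2182) = 1.160  (Pten2)
log2(24.69/52.04) = -1.076  (Irf9)
log2(64.57/494.0) = -2.936  (Gata9)
Gata9 is most strongly downregulated.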